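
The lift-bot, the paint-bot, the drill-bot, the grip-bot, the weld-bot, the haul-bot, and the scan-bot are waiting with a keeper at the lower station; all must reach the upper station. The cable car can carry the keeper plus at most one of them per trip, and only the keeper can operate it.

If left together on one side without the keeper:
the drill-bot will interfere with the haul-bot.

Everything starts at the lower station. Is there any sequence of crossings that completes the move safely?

Yes

1. Keeper goes to the upper station with the drill-bot.
2. Keeper goes back to the lower station alone.
3. Keeper goes to the upper station with the lift-bot.
4. Keeper goes back to the lower station alone.
5. Keeper goes to the upper station with the paint-bot.
6. Keeper goes back to the lower station alone.
7. Keeper goes to the upper station with the grip-bot.
8. Keeper goes back to the lower station alone.
9. Keeper goes to the upper station with the weld-bot.
10. Keeper goes back to the lower station alone.
11. Keeper goes to the upper station with the scan-bot.
12. Keeper goes back to the lower station alone.
13. Keeper goes to the upper station with the haul-bot.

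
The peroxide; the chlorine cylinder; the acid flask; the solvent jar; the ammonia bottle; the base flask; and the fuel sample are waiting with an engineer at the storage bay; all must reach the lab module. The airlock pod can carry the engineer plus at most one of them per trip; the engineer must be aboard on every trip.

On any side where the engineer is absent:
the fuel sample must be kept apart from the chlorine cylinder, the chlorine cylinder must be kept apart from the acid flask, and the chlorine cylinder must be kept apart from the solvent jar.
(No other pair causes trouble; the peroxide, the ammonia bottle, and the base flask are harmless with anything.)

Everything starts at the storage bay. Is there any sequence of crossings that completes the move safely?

Following every safe sequence of crossings from the start, the most of the 7 that can be at the lab module as the airlock pod arrives there on crossings 1, 3, 5, 7, 9 is 1, 2, 3, 4, 5 respectively; the best ever achieved is 5 of 7.
From crossing 11 on, no configuration arises that was not already reachable earlier: only 72 distinct safe configurations (who is on which side, and where the airlock pod is) can ever be reached, none of them has everyone across, and every continuation just revisits them. So no valid plan exists.

No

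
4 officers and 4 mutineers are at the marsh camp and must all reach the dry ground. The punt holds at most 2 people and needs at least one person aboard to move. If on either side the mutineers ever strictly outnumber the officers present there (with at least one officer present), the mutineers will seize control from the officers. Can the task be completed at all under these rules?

No

Following every safe sequence of crossings from the start, the most of the 8 that can be at the dry ground as the punt arrives there on crossings 1, 3, 5 is 2, 3, 4 respectively; the best ever achieved is 4 of 8.
From crossing 7 on, no configuration arises that was not already reachable earlier: only 11 distinct safe configurations (who is on which side, and where the punt is) can ever be reached, none of them has everyone across, and every continuation just revisits them. They are: 0 officers + 0 mutineers across (punt back at the start); 0 officers + 1 mutineer across (punt there); 0 officers + 1 mutineer across (punt back at the start); 0 officers + 2 mutineers across (punt there); 0 officers + 2 mutineers across (punt back at the start); 0 officers + 3 mutineers across (punt there); 0 officers + 3 mutineers across (punt back at the start); 0 officers + 4 mutineers across (punt there); 1 officer + 1 mutineer across (punt there); 1 officer + 1 mutineer across (punt back at the start); 2 officers + 2 mutineers across (punt there). So no valid plan exists.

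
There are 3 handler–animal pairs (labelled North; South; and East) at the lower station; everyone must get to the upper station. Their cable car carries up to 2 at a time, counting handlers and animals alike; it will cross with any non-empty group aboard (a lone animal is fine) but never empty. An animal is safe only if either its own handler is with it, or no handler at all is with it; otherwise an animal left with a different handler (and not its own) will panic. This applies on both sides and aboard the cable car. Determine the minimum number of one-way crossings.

11

Counting alone: each trip to the upper station takes at most 2 across and each return brings at least 1 back, so after t trips out (and t−1 returns) at most 2t − (t−1) of the 6 are across; that first reaches 6 at t = 5, so at least 9 crossings are needed.
The safety rule pushes this higher. Following every safe sequence of crossings, the most of the 6 that can be at the upper station as the cable car arrives there on crossing 9 is 5 — never all 6.
So no plan with fewer than 11 crossings exists, and this one achieves 11:
1. animal North and handler North cross → the upper station.
2. handler North crosses ← the lower station.
3. animal East and animal South cross → the upper station.
4. animal North crosses ← the lower station.
5. handler East and handler South cross → the upper station.
6. animal South and handler South cross ← the lower station.
7. handler North and handler South cross → the upper station.
8. animal East crosses ← the lower station.
9. animal North and animal South cross → the upper station.
10. handler East crosses ← the lower station.
11. animal East and handler East cross → the upper station.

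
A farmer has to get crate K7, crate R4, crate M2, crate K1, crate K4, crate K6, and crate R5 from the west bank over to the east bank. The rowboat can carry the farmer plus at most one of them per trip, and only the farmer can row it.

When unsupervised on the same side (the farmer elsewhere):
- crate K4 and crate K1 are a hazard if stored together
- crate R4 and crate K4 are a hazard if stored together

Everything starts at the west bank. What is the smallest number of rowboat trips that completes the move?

Counting alone: the farmer can take at most 1 across per trip to the east bank, so moving all 7 needs at least 7 loaded trips out, with a return between consecutive ones — at least 13 crossings.
The safety rule pushes this higher. Following every safe sequence of crossings, the most of the 7 that can be at the east bank as the rowboat arrives there on crossing 13 is 6 — never all 7.
So no plan with fewer than 15 crossings exists, and this one achieves 15:
1. Farmer goes to the east bank with crate K4.  [the west bank: crate K1, crate K6, crate K7, crate M2, crate R4, crate R5 | the east bank: crate K4]
2. Farmer goes back to the west bank alone.  [the west bank: crate K1, crate K6, crate K7, crate M2, crate R4, crate R5 | the east bank: crate K4]
3. Farmer goes to the east bank with crate K7.  [the west bank: crate K1, crate K6, crate M2, crate R4, crate R5 | the east bank: crate K4, crate K7]
4. Farmer goes back to the west bank alone.  [the west bank: crate K1, crate K6, crate M2, crate R4, crate R5 | the east bank: crate K4, crate K7]
5. Farmer goes to the east bank with crate R4.  [the west bank: crate K1, crate K6, crate M2, crate R5 | the east bank: crate K4, crate K7, crate R4]
6. Farmer goes back to the west bank with crate K4.  [the west bank: crate K1, crate K4, crate K6, crate M2, crate R5 | the east bank: crate K7, crate R4]
7. Farmer goes to the east bank with crate K1.  [the west bank: crate K4, crate K6, crate M2, crate R5 | the east bank: crate K1, crate K7, crate R4]
8. Farmer goes back to the west bank alone.  [the west bank: crate K4, crate K6, crate M2, crate R5 | the east bank: crate K1, crate K7, crate R4]
9. Farmer goes to the east bank with crate M2.  [the west bank: crate K4, crate K6, crate R5 | the east bank: crate K1, crate K7, crate M2, crate R4]
10. Farmer goes back to the west bank alone.  [the west bank: crate K4, crate K6, crate R5 | the east bank: crate K1, crate K7, crate M2, crate R4]
11. Farmer goes to the east bank with crate K6.  [the west bank: crate K4, crate R5 | the east bank: crate K1, crate K6, crate K7, crate M2, crate R4]
12. Farmer goes back to the west bank alone.  [the west bank: crate K4, crate R5 | the east bank: crate K1, crate K6, crate K7, crate M2, crate R4]
13. Farmer goes to the east bank with crate R5.  [the west bank: crate K4 | the east bank: crate K1, crate K6, crate K7, crate M2, crate R4, crate R5]
14. Farmer goes back to the west bank alone.  [the west bank: crate K4 | the east bank: crate K1, crate K6, crate K7, crate M2, crate R4, crate R5]
15. Farmer goes to the east bank with crate K4.  [the west bank: — | the east bank: crate K1, crate K4, crate K6, crate K7, crate M2, crate R4, crate R5]

15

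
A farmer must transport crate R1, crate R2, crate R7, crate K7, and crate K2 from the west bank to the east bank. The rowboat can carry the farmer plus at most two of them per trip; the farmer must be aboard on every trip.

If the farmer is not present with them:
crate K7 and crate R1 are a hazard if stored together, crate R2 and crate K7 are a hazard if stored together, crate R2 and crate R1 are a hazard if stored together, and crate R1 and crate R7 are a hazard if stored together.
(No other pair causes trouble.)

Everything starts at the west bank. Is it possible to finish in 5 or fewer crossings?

Counting alone: the farmer can take at most 2 across per trip to the east bank, so moving all 5 needs at least 3 loaded trips out, with a return between consecutive ones — at least 5 crossings.
The safety rule pushes this higher. Following every safe sequence of crossings, the most of the 5 that can be at the east bank as the rowboat arrives there on crossing 5 is 4 — never all 5.
So the move cannot be finished within 5 crossings. (The shortest complete plan takes 7:)
1. Farmer goes to the east bank with crate R1 and crate R2.  [the west bank: crate K2, crate K7, crate R7 | the east bank: crate R1, crate R2]
2. Farmer goes back to the west bank with crate R1.  [the west bank: crate K2, crate K7, crate R1, crate R7 | the east bank: crate R2]
3. Farmer goes to the east bank with crate R1 and crate R7.  [the west bank: crate K2, crate K7 | the east bank: crate R1, crate R2, crate R7]
4. Farmer goes back to the west bank with crate R1.  [the west bank: crate K2, crate K7, crate R1 | the east bank: crate R2, crate R7]
5. Farmer goes to the east bank with crate K2 and crate R1.  [the west bank: crate K7 | the east bank: crate K2, crate R1, crate R2, crate R7]
6. Farmer goes back to the west bank with crate R1.  [the west bank: crate K7, crate R1 | the east bank: crate K2, crate R2, crate R7]
7. Farmer goes to the east bank with crate K7 and crate R1.  [the west bank: — | the east bank: crate K2, crate K7, crate R1, crate R2, crate R7]

No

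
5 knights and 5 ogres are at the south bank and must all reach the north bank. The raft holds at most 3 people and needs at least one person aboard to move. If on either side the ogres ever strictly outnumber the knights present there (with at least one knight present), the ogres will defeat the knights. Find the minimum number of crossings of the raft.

11

Counting alone: each trip to the north bank takes at most 3 across and each return brings at least 1 back, so after t trips out (and t−1 returns) at most 3t − (t−1) of the 10 are across; that first reaches 10 at t = 5, so at least 9 crossings are needed.
The safety rule pushes this higher. Following every safe sequence of crossings, the most of the 10 that can be at the north bank as the raft arrives there on crossing 9 is 9 — never all 10.
So no plan with fewer than 11 crossings exists, and this one achieves 11:
1. 2 ogres → the north bank.  (the south bank: 5K 3O; the north bank: 0K 2O)
2. 1 ogre ← the south bank.  (the south bank: 5K 4O; the north bank: 0K 1O)
3. 3 ogres → the north bank.  (the south bank: 5K 1O; the north bank: 0K 4O)
4. 1 ogre ← the south bank.  (the south bank: 5K 2O; the north bank: 0K 3O)
5. 3 knights → the north bank.  (the south bank: 2K 2O; the north bank: 3K 3O)
6. 1 knight and 1 ogre ← the south bank.  (the south bank: 3K 3O; the north bank: 2K 2O)
7. 3 knights → the north bank.  (the south bank: 0K 3O; the north bank: 5K 2O)
8. 1 ogre ← the south bank.  (the south bank: 0K 4O; the north bank: 5K 1O)
9. 2 ogres → the north bank.  (the south bank: 0K 2O; the north bank: 5K 3O)
10. 1 ogre ← the south bank.  (the south bank: 0K 3O; the north bank: 5K 2O)
11. 3 ogres → the north bank.  (the south bank: 0K 0O; the north bank: 5K 5O)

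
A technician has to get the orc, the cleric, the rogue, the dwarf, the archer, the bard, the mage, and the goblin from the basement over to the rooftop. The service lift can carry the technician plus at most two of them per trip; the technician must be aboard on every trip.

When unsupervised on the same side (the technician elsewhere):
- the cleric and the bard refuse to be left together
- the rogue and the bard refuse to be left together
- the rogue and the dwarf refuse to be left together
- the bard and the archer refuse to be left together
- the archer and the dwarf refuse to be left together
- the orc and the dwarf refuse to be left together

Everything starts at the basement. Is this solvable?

1. Technician goes to the rooftop with the bard and the dwarf.  [the basement: the archer, the cleric, the goblin, the mage, the orc, the rogue | the rooftop: the bard, the dwarf]
2. Technician goes back to the basement alone.  [the basement: the archer, the cleric, the goblin, the mage, the orc, the rogue | the rooftop: the bard, the dwarf]
3. Technician goes to the rooftop with the cleric and the orc.  [the basement: the archer, the goblin, the mage, the rogue | the rooftop: the bard, the cleric, the dwarf, the orc]
4. Technician goes back to the basement with the bard and the dwarf.  [the basement: the archer, the bard, the dwarf, the goblin, the mage, the rogue | the rooftop: the cleric, the orc]
5. Technician goes to the rooftop with the archer and the rogue.  [the basement: the bard, the dwarf, the goblin, the mage | the rooftop: the archer, the cleric, the orc, the rogue]
6. Technician goes back to the basement alone.  [the basement: the bard, the dwarf, the goblin, the mage | the rooftop: the archer, the cleric, the orc, the rogue]
7. Technician goes to the rooftop with the goblin and the mage.  [the basement: the bard, the dwarf | the rooftop: the archer, the cleric, the goblin, the mage, the orc, the rogue]
8. Technician goes back to the basement alone.  [the basement: the bard, the dwarf | the rooftop: the archer, the cleric, the goblin, the mage, the orc, the rogue]
9. Technician goes to the rooftop with the bard and the dwarf.  [the basement: — | the rooftop: the archer, the bard, the cleric, the dwarf, the goblin, the mage, the orc, the rogue]

Yes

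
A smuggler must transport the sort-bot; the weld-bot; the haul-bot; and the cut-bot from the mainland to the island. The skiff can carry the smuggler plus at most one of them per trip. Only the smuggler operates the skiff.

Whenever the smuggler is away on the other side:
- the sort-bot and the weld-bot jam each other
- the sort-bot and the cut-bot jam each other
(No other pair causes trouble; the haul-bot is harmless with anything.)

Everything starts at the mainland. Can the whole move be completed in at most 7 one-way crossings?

Counting alone: the smuggler can take at most 1 across per trip to the island, so moving all 4 needs at least 4 loaded trips out, with a return between consecutive ones — at least 7 crossings.
The safety rule pushes this higher. Following every safe sequence of crossings, the most of the 4 that can be at the island as the skiff arrives there on crossing 7 is 3 — never all 4.
So the move cannot be finished within 7 crossings. (The shortest complete plan takes 9:)
1. Smuggler goes to the island with the sort-bot.  [the mainland: the cut-bot, the haul-bot, the weld-bot | the island: the sort-bot]
2. Smuggler goes back to the mainland alone.  [the mainland: the cut-bot, the haul-bot, the weld-bot | the island: the sort-bot]
3. Smuggler goes to the island with the weld-bot.  [the mainland: the cut-bot, the haul-bot | the island: the sort-bot, the weld-bot]
4. Smuggler goes back to the mainland with the sort-bot.  [the mainland: the cut-bot, the haul-bot, the sort-bot | the island: the weld-bot]
5. Smuggler goes to the island with the cut-bot.  [the mainland: the haul-bot, the sort-bot | the island: the cut-bot, the weld-bot]
6. Smuggler goes back to the mainland alone.  [the mainland: the haul-bot, the sort-bot | the island: the cut-bot, the weld-bot]
7. Smuggler goes to the island with the haul-bot.  [the mainland: the sort-bot | the island: the cut-bot, the haul-bot, the weld-bot]
8. Smuggler goes back to the mainland alone.  [the mainland: the sort-bot | the island: the cut-bot, the haul-bot, the weld-bot]
9. Smuggler goes to the island with the sort-bot.  [the mainland: — | the island: the cut-bot, the haul-bot, the sort-bot, the weld-bot]

No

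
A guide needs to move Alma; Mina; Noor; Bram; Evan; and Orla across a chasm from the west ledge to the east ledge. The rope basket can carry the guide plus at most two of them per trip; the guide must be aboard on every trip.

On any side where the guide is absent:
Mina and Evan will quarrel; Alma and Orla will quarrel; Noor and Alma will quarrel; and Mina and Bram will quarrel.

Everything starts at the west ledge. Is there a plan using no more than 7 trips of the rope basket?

Yes — this plan uses 7 crossings (≤ 7):
1. Guide goes to the east ledge with Alma and Mina.  [the west ledge: Bram, Evan, Noor, Orla | the east ledge: Alma, Mina]
2. Guide goes back to the west ledge alone.  [the west ledge: Bram, Evan, Noor, Orla | the east ledge: Alma, Mina]
3. Guide goes to the east ledge with Bram and Noor.  [the west ledge: Evan, Orla | the east ledge: Alma, Bram, Mina, Noor]
4. Guide goes back to the west ledge with Alma and Mina.  [the west ledge: Alma, Evan, Mina, Orla | the east ledge: Bram, Noor]
5. Guide goes to the east ledge with Evan and Orla.  [the west ledge: Alma, Mina | the east ledge: Bram, Evan, Noor, Orla]
6. Guide goes back to the west ledge alone.  [the west ledge: Alma, Mina | the east ledge: Bram, Evan, Noor, Orla]
7. Guide goes to the east ledge with Alma and Mina.  [the west ledge: — | the east ledge: Alma, Bram, Evan, Mina, Noor, Orla]

Yes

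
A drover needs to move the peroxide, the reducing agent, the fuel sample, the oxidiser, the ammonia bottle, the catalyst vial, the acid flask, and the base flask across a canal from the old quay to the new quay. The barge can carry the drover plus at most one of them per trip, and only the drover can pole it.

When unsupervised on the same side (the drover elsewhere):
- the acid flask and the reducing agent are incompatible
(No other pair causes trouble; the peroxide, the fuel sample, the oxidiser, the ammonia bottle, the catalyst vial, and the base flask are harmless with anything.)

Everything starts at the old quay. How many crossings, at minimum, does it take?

15

Counting alone: the drover can take at most 1 across per trip to the new quay, so moving all 8 needs at least 8 loaded trips out, with a return between consecutive ones — at least 15 crossings.
The plan below uses exactly 15 crossings, so it is optimal:
1. Drover goes to the new quay with the reducing agent.
2. Drover goes back to the old quay alone.
3. Drover goes to the new quay with the peroxide.
4. Drover goes back to the old quay alone.
5. Drover goes to the new quay with the fuel sample.
6. Drover goes back to the old quay alone.
7. Drover goes to the new quay with the oxidiser.
8. Drover goes back to the old quay alone.
9. Drover goes to the new quay with the ammonia bottle.
10. Drover goes back to the old quay alone.
11. Drover goes to the new quay with the catalyst vial.
12. Drover goes back to the old quay alone.
13. Drover goes to the new quay with the base flask.
14. Drover goes back to the old quay alone.
15. Drover goes to the new quay with the acid flask.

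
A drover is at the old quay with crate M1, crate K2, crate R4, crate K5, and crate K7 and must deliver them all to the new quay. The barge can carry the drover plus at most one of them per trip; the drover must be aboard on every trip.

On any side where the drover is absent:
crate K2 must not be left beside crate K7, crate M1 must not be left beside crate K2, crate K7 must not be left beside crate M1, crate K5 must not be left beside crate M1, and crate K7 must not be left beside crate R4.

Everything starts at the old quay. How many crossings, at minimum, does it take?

Whatever the first load, the items left behind include a forbidden pair without the drover. No opening move is safe, so no plan exists.

impossible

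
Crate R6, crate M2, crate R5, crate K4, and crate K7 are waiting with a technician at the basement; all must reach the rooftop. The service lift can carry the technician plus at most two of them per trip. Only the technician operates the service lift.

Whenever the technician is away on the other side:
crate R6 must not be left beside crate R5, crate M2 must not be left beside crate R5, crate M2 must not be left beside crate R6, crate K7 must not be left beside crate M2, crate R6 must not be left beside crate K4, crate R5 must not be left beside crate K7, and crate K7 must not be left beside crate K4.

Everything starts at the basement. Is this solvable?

No

Whatever the first load, the items left behind include a forbidden pair without the technician. No opening move is safe, so no plan exists.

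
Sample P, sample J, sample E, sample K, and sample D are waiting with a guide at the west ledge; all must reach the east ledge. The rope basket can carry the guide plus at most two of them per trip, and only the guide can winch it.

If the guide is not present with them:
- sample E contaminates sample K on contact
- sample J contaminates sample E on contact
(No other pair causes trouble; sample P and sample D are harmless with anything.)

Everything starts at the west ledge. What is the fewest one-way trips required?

5

Counting alone: the guide can take at most 2 across per trip to the east ledge, so moving all 5 needs at least 3 loaded trips out, with a return between consecutive ones — at least 5 crossings.
The plan below uses exactly 5 crossings, so it is optimal:
1. Guide goes to the east ledge with sample E.  [the west ledge: sample D, sample J, sample K, sample P | the east ledge: sample E]
2. Guide goes back to the west ledge alone.  [the west ledge: sample D, sample J, sample K, sample P | the east ledge: sample E]
3. Guide goes to the east ledge with sample D and sample P.  [the west ledge: sample J, sample K | the east ledge: sample D, sample E, sample P]
4. Guide goes back to the west ledge alone.  [the west ledge: sample J, sample K | the east ledge: sample D, sample E, sample P]
5. Guide goes to the east ledge with sample J and sample K.  [the west ledge: — | the east ledge: sample D, sample E, sample J, sample K, sample P]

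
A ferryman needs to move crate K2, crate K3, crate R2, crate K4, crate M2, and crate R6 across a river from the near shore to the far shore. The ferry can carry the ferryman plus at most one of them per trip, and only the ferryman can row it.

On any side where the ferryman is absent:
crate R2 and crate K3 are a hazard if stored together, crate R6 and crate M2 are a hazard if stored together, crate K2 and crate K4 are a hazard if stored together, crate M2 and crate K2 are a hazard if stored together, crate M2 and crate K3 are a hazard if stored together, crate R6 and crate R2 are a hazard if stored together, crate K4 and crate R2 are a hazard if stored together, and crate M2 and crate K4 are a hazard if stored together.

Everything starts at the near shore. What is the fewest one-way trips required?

impossible

Whatever the first load, the items left behind include a forbidden pair without the ferryman. No opening move is safe, so no plan exists.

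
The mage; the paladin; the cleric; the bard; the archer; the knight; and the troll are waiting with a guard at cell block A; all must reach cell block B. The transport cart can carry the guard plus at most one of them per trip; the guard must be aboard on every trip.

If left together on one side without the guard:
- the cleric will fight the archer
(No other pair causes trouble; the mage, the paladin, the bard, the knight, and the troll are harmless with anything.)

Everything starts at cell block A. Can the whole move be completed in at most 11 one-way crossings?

Counting alone: the guard can take at most 1 across per trip to cell block B, so moving all 7 needs at least 7 loaded trips out, with a return between consecutive ones — at least 13 crossings.
Since 11 < 13, 11 crossings cannot be enough. (The shortest complete plan in fact takes 13:)
1. Guard goes to cell block B with the cleric.  [cell block A: the archer, the bard, the knight, the mage, the paladin, the troll | cell block B: the cleric]
2. Guard goes back to cell block A alone.  [cell block A: the archer, the bard, the knight, the mage, the paladin, the troll | cell block B: the cleric]
3. Guard goes to cell block B with the mage.  [cell block A: the archer, the bard, the knight, the paladin, the troll | cell block B: the cleric, the mage]
4. Guard goes back to cell block A alone.  [cell block A: the archer, the bard, the knight, the paladin, the troll | cell block B: the cleric, the mage]
5. Guard goes to cell block B with the paladin.  [cell block A: the archer, the bard, the knight, the troll | cell block B: the cleric, the mage, the paladin]
6. Guard goes back to cell block A alone.  [cell block A: the archer, the bard, the knight, the troll | cell block B: the cleric, the mage, the paladin]
7. Guard goes to cell block B with the bard.  [cell block A: the archer, the knight, the troll | cell block B: the bard, the cleric, the mage, the paladin]
8. Guard goes back to cell block A alone.  [cell block A: the archer, the knight, the troll | cell block B: the bard, the cleric, the mage, the paladin]
9. Guard goes to cell block B with the knight.  [cell block A: the archer, the troll | cell block B: the bard, the cleric, the knight, the mage, the paladin]
10. Guard goes back to cell block A alone.  [cell block A: the archer, the troll | cell block B: the bard, the cleric, the knight, the mage, the paladin]
11. Guard goes to cell block B with the troll.  [cell block A: the archer | cell block B: the bard, the cleric, the knight, the mage, the paladin, the troll]
12. Guard goes back to cell block A alone.  [cell block A: the archer | cell block B: the bard, the cleric, the knight, the mage, the paladin, the troll]
13. Guard goes to cell block B with the archer.  [cell block A: — | cell block B: the archer, the bard, the cleric, the knight, the mage, the paladin, the troll]

No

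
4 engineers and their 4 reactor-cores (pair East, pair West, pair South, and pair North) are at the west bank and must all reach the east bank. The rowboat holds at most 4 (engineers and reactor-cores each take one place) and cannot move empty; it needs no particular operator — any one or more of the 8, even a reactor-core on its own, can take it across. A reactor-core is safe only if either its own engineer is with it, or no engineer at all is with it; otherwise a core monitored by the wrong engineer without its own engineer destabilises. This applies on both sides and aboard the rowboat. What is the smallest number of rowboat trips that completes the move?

5

Counting alone: each trip to the east bank takes at most 4 across and each return brings at least 1 back, so after t trips out (and t−1 returns) at most 4t − (t−1) of the 8 are across; that first reaches 8 at t = 3, so at least 5 crossings are needed.
The plan below uses exactly 5 crossings, so it is optimal:
1. engineer East and reactor-core East cross → the east bank.
2. engineer East crosses ← the west bank.
3. engineer East, engineer North, engineer South, and engineer West cross → the east bank.
4. reactor-core East crosses ← the west bank.
5. reactor-core East, reactor-core North, reactor-core South, and reactor-core West cross → the east bank.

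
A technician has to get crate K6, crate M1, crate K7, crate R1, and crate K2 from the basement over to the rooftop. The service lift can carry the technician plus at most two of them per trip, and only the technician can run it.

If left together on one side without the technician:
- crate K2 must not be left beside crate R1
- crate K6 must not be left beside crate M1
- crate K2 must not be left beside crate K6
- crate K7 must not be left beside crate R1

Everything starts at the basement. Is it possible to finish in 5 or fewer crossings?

Counting alone: the technician can take at most 2 across per trip to the rooftop, so moving all 5 needs at least 3 loaded trips out, with a return between consecutive ones — at least 5 crossings.
The safety rule pushes this higher. Following every safe sequence of crossings, the most of the 5 that can be at the rooftop as the service lift arrives there on crossing 5 is 4 — never all 5.
So the move cannot be finished within 5 crossings. (The shortest complete plan takes 7:)
1. Technician goes to the rooftop with crate K6 and crate R1.  [the basement: crate K2, crate K7, crate M1 | the rooftop: crate K6, crate R1]
2. Technician goes back to the basement alone.  [the basement: crate K2, crate K7, crate M1 | the rooftop: crate K6, crate R1]
3. Technician goes to the rooftop with crate M1.  [the basement: crate K2, crate K7 | the rooftop: crate K6, crate M1, crate R1]
4. Technician goes back to the basement with crate K6.  [the basement: crate K2, crate K6, crate K7 | the rooftop: crate M1, crate R1]
5. Technician goes to the rooftop with crate K2 and crate K7.  [the basement: crate K6 | the rooftop: crate K2, crate K7, crate M1, crate R1]
6. Technician goes back to the basement with crate R1.  [the basement: crate K6, crate R1 | the rooftop: crate K2, crate K7, crate M1]
7. Technician goes to the rooftop with crate K6 and crate R1.  [the basement: — | the rooftop: crate K2, crate K6, crate K7, crate M1, crate R1]

No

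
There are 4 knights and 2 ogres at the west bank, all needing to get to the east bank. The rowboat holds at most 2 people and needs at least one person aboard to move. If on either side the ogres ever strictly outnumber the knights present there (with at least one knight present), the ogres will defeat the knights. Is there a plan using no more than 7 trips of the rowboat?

Counting alone: each trip to the east bank takes at most 2 across and each return brings at least 1 back, so after t trips out (and t−1 returns) at most 2t − (t−1) of the 6 are across; that first reaches 6 at t = 5, so at least 9 crossings are needed.
Since 7 < 9, 7 crossings cannot be enough. (The shortest complete plan in fact takes 9:)
1. 2 ogres → the east bank.  (the west bank: 4K 0O; the east bank: 0K 2O)
2. 1 ogre ← the west bank.  (the west bank: 4K 1O; the east bank: 0K 1O)
3. 2 knights → the east bank.  (the west bank: 2K 1O; the east bank: 2K 1O)
4. 1 ogre ← the west bank.  (the west bank: 2K 2O; the east bank: 2K 0O)
5. 2 ogres → the east bank.  (the west bank: 2K 0O; the east bank: 2K 2O)
6. 1 ogre ← the west bank.  (the west bank: 2K 1O; the east bank: 2K 1O)
7. 1 knight and 1 ogre → the east bank.  (the west bank: 1K 0O; the east bank: 3K 2O)
8. 1 ogre ← the west bank.  (the west bank: 1K 1O; the east bank: 3K 1O)
9. 1 knight and 1 ogre → the east bank.  (the west bank: 0K 0O; the east bank: 4K 2O)

No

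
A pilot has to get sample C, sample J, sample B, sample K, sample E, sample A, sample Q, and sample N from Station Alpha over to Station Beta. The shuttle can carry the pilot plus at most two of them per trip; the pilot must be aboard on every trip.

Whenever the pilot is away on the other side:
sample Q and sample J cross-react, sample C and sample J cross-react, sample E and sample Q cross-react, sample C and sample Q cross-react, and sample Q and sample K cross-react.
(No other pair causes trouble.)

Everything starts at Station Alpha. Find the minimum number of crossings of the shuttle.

13

Counting alone: the pilot can take at most 2 across per trip to Station Beta, so moving all 8 needs at least 4 loaded trips out, with a return between consecutive ones — at least 7 crossings.
The safety rule pushes this higher. Following every safe sequence of crossings, the most of the 8 that can be at Station Beta as the shuttle arrives there on crossings 7, 9, 11 is 5, 6, 7 respectively — never all 8.
So no plan with fewer than 13 crossings exists, and this one achieves 13:
1. Pilot goes to Station Beta with sample C and sample Q.
2. Pilot goes back to Station Alpha with sample C.
3. Pilot goes to Station Beta with sample B and sample C.
4. Pilot goes back to Station Alpha with sample C.
5. Pilot goes to Station Beta with sample C and sample K.
6. Pilot goes back to Station Alpha with sample Q.
7. Pilot goes to Station Beta with sample E and sample J.
8. Pilot goes back to Station Alpha with sample C.
9. Pilot goes to Station Beta with sample A and sample C.
10. Pilot goes back to Station Alpha with sample C.
11. Pilot goes to Station Beta with sample C and sample N.
12. Pilot goes back to Station Alpha with sample C.
13. Pilot goes to Station Beta with sample C and sample Q.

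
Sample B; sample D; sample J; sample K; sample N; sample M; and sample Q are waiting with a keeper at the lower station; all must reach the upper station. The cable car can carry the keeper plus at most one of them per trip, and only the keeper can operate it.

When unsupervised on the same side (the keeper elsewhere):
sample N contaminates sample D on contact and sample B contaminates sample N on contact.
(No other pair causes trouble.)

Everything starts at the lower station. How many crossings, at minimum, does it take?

15

Counting alone: the keeper can take at most 1 across per trip to the upper station, so moving all 7 needs at least 7 loaded trips out, with a return between consecutive ones — at least 13 crossings.
The safety rule pushes this higher. Following every safe sequence of crossings, the most of the 7 that can be at the upper station as the cable car arrives there on crossing 13 is 6 — never all 7.
So no plan with fewer than 15 crossings exists, and this one achieves 15:
1. Keeper goes to the upper station with sample N.
2. Keeper goes back to the lower station alone.
3. Keeper goes to the upper station with sample B.
4. Keeper goes back to the lower station with sample N.
5. Keeper goes to the upper station with sample D.
6. Keeper goes back to the lower station alone.
7. Keeper goes to the upper station with sample J.
8. Keeper goes back to the lower station alone.
9. Keeper goes to the upper station with sample K.
10. Keeper goes back to the lower station alone.
11. Keeper goes to the upper station with sample M.
12. Keeper goes back to the lower station alone.
13. Keeper goes to the upper station with sample Q.
14. Keeper goes back to the lower station alone.
15. Keeper goes to the upper station with sample N.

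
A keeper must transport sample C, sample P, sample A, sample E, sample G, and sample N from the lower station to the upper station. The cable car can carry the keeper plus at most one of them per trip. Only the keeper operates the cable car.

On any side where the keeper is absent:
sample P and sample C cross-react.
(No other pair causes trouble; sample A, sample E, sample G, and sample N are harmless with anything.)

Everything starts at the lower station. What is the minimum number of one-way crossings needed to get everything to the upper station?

Counting alone: the keeper can take at most 1 across per trip to the upper station, so moving all 6 needs at least 6 loaded trips out, with a return between consecutive ones — at least 11 crossings.
The plan below uses exactly 11 crossings, so it is optimal:
1. Keeper goes to the upper station with sample C.  [the lower station: sample A, sample E, sample G, sample N, sample P | the upper station: sample C]
2. Keeper goes back to the lower station alone.  [the lower station: sample A, sample E, sample G, sample N, sample P | the upper station: sample C]
3. Keeper goes to the upper station with sample A.  [the lower station: sample E, sample G, sample N, sample P | the upper station: sample A, sample C]
4. Keeper goes back to the lower station alone.  [the lower station: sample E, sample G, sample N, sample P | the upper station: sample A, sample C]
5. Keeper goes to the upper station with sample E.  [the lower station: sample G, sample N, sample P | the upper station: sample A, sample C, sample E]
6. Keeper goes back to the lower station alone.  [the lower station: sample G, sample N, sample P | the upper station: sample A, sample C, sample E]
7. Keeper goes to the upper station with sample G.  [the lower station: sample N, sample P | the upper station: sample A, sample C, sample E, sample G]
8. Keeper goes back to the lower station alone.  [the lower station: sample N, sample P | the upper station: sample A, sample C, sample E, sample G]
9. Keeper goes to the upper station with sample N.  [the lower station: sample P | the upper station: sample A, sample C, sample E, sample G, sample N]
10. Keeper goes back to the lower station alone.  [the lower station: sample P | the upper station: sample A, sample C, sample E, sample G, sample N]
11. Keeper goes to the upper station with sample P.  [the lower station: — | the upper station: sample A, sample C, sample E, sample G, sample N, sample P]

11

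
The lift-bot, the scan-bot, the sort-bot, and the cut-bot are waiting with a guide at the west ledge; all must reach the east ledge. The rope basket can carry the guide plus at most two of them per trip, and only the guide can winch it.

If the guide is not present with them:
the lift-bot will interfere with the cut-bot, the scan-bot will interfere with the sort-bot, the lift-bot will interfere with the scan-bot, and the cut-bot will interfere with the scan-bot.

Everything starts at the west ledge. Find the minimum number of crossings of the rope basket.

5

Counting alone: the guide can take at most 2 across per trip to the east ledge, so moving all 4 needs at least 2 loaded trips out, with a return between consecutive ones — at least 3 crossings.
The safety rule pushes this higher. Following every safe sequence of crossings, the most of the 4 that can be at the east ledge as the rope basket arrives there on crossing 3 is 3 — never all 4.
So no plan with fewer than 5 crossings exists, and this one achieves 5:
1. Guide goes to the east ledge with the lift-bot and the scan-bot.
2. Guide goes back to the west ledge with the lift-bot.
3. Guide goes to the east ledge with the lift-bot and the sort-bot.
4. Guide goes back to the west ledge with the scan-bot.
5. Guide goes to the east ledge with the cut-bot and the scan-bot.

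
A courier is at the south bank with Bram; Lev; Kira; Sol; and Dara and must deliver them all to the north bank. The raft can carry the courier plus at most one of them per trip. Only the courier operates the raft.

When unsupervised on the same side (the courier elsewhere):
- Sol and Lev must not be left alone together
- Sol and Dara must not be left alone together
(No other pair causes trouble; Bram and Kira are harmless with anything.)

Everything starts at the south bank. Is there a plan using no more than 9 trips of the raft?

No

Counting alone: the courier can take at most 1 across per trip to the north bank, so moving all 5 needs at least 5 loaded trips out, with a return between consecutive ones — at least 9 crossings.
The safety rule pushes this higher. Following every safe sequence of crossings, the most of the 5 that can be at the north bank as the raft arrives there on crossing 9 is 4 — never all 5.
So the move cannot be finished within 9 crossings. (The shortest complete plan takes 11:)
1. Courier goes to the north bank with Sol.
2. Courier goes back to the south bank alone.
3. Courier goes to the north bank with Bram.
4. Courier goes back to the south bank alone.
5. Courier goes to the north bank with Lev.
6. Courier goes back to the south bank with Sol.
7. Courier goes to the north bank with Dara.
8. Courier goes back to the south bank alone.
9. Courier goes to the north bank with Kira.
10. Courier goes back to the south bank alone.
11. Courier goes to the north bank with Sol.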